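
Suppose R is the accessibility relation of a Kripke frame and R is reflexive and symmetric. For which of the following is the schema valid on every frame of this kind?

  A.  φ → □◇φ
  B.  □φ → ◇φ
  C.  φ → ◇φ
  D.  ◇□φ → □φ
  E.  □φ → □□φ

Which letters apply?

A, B, C

Reflexive relations are serial.
(A) φ → □◇φ is axiom B, which corresponds to symmetry. Every such R is symmetric — valid.
(B) □φ → ◇φ is axiom D, which corresponds to seriality. Every such R is serial — valid.
(C) φ → ◇φ (the dual of axiom T) characterises the reflexive frames. Every such R is reflexive — valid.
(D) the dual of axiom 5: valid iff R is euclidean. Such an R need not be euclidean — not valid.
(E) □φ → □□φ is axiom 4, which corresponds to transitivity. Such an R need not be transitive — not valid.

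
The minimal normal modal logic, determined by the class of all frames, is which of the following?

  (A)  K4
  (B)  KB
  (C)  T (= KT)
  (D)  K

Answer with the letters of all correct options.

(A) K4 is determined by the class of transitive frames.
(B) KB is determined by the class of symmetric frames.
(C) T (= KT) is determined by the class of reflexive frames.
(D) K is determined by exactly this class.

D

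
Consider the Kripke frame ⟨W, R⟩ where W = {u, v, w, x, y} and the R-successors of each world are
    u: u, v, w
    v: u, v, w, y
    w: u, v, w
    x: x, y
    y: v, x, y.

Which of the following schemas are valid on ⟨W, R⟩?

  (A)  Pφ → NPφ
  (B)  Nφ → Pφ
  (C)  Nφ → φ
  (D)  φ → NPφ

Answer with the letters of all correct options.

R is reflexive: each world relates to itself.
R is symmetric: every R-edge is matched by its reverse.
R is not euclidean: v R u and v R y but not u R y.
R is serial: every world has an R-successor.
(A) Pφ → NPφ (axiom 5) characterises the euclidean frames. R is not euclidean — not valid.
(B) Nφ → Pφ is axiom D, which corresponds to seriality. R is serial — valid.
(C) axiom T: valid iff R is reflexive. R is reflexive — valid.
(D) φ → NPφ is axiom B; it is valid on a frame exactly when R is symmetric. R is symmetric, so valid.

B, C, D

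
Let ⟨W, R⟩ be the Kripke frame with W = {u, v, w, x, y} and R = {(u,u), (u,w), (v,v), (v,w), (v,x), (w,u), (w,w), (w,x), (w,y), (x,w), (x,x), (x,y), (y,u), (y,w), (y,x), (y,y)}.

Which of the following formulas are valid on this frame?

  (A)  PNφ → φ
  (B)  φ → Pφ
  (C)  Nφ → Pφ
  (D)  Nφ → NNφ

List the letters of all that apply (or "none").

R is reflexive: each world relates to itself.
R is not symmetric: v R w but not w R v.
R is not transitive: u R w and w R x but not u R x.
R is serial: every world has an R-successor.
(A) the dual of axiom B: valid iff R is symmetric. R is not symmetric — not valid.
(B) φ → Pφ is the dual of axiom T; it is valid on a frame exactly when R is reflexive. R is reflexive, so valid.
(C) Nφ → Pφ (axiom D) characterises the serial frames. R is serial — valid.
(D) Nφ → NNφ is axiom 4, which corresponds to transitivity. R is not transitive — not valid.

B, C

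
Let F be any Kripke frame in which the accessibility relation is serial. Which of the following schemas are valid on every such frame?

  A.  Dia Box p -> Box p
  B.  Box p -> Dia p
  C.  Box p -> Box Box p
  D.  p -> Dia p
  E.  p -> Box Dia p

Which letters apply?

(A) Dia Box p -> Box p is the dual of axiom 5, which corresponds to the euclidean property. Such an R need not be euclidean — not valid.
(B) Box p -> Dia p is axiom D; it is valid on a frame exactly when R is serial. Every such R is serial, so valid.
(C) axiom 4: valid iff R is transitive. Such an R need not be transitive — not valid.
(D) the dual of axiom T: valid iff R is reflexive. Such an R need not be reflexive — not valid.
(E) axiom B: valid iff R is symmetric. Such an R need not be symmetric — not valid.

B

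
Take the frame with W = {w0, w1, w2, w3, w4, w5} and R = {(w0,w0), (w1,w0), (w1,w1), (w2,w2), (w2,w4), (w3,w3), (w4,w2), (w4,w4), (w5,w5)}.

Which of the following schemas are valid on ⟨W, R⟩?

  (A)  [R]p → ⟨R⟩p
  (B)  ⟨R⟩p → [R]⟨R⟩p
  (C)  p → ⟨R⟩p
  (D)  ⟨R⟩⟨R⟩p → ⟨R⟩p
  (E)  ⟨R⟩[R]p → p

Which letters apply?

A, C, D

R is reflexive: each world relates to itself.
R is not symmetric: w1 R w0 but not w0 R w1.
R is transitive: R is closed under composition.
R is not euclidean: w1 R w0 and w1 R w1 but not w0 R w1.
R is serial: every world has an R-successor.
(A) [R]p → ⟨R⟩p is axiom D, which corresponds to seriality. R is serial — valid.
(B) axiom 5: valid iff R is euclidean. R is not euclidean — not valid.
(C) p → ⟨R⟩p is the dual of axiom T; it is valid on a frame exactly when R is reflexive. R is reflexive, so valid.
(D) the dual of axiom 4: valid iff R is transitive. R is transitive — valid.
(E) ⟨R⟩[R]p → p is the dual of axiom B; it is valid on a frame exactly when R is symmetric. R is not symmetric, so not valid.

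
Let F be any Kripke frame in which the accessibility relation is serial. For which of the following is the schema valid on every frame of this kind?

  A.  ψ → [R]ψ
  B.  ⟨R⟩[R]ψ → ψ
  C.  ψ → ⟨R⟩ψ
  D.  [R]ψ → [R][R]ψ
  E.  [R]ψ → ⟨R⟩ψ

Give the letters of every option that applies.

(A) ψ → [R]ψ (equivalent to ◇p→p) corresponds to R being a subset of the identity. Such an R need not be a subset of the identity, so not valid.
(B) the dual of axiom B: valid iff R is symmetric. Such an R need not be symmetric — not valid.
(C) the dual of axiom T: valid iff R is reflexive. Such an R need not be reflexive — not valid.
(D) axiom 4: valid iff R is transitive. Such an R need not be transitive — not valid.
(E) axiom D: valid iff R is serial. Every such R is serial — valid.

E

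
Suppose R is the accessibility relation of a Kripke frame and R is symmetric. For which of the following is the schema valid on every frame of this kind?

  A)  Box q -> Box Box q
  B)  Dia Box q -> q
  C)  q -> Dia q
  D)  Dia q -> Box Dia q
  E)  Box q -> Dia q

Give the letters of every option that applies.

B

(A) axiom 4: valid iff R is transitive. Such an R need not be transitive — not valid.
(B) Dia Box q -> q (the dual of axiom B) characterises the symmetric frames. Every such R is symmetric — valid.
(C) the dual of axiom T: valid iff R is reflexive. Such an R need not be reflexive — not valid.
(D) axiom 5: valid iff R is euclidean. Such an R need not be euclidean — not valid.
(E) Box q -> Dia q (axiom D) characterises the serial frames. Such an R need not be serial — not valid.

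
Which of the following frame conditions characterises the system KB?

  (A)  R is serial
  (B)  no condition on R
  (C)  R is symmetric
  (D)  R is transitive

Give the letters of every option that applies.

C

(A) this class determines D, not KB.
(B) this class determines K, not KB.
(C) KB is sound and complete for exactly this class.
(D) this class determines K4, not KB.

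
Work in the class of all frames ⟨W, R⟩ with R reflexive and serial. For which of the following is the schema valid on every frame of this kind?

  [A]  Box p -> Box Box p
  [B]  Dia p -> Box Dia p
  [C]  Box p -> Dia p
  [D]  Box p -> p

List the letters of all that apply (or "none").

(A) axiom 4: valid iff R is transitive. Such an R need not be transitive — not valid.
(B) Dia p -> Box Dia p is axiom 5, which corresponds to the euclidean property. Such an R need not be euclidean — not valid.
(C) Box p -> Dia p is axiom D; it is valid on a frame exactly when R is serial. Every such R is serial, so valid.
(D) Box p -> p is axiom T, which corresponds to reflexivity. Every such R is reflexive — valid.

C, D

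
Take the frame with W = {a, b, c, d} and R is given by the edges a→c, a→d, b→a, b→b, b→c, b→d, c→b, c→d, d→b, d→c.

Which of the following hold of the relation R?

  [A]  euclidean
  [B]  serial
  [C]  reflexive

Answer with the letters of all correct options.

B

(A) not euclidean: b R a and b R b but not a R b.
(B) serial: every world has an R-successor.
(C) not reflexive: not a R a.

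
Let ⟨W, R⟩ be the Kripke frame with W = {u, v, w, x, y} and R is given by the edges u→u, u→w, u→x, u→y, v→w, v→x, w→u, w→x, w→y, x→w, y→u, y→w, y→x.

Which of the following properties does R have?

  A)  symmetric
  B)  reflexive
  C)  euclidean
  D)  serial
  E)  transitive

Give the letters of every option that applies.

D

(A) not symmetric: u R x but not x R u.
(B) not reflexive: not v R v.
(C) not euclidean: u R x and u R u but not x R u.
(D) serial: every world has an R-successor.
(E) not transitive: v R w and w R u but not v R u.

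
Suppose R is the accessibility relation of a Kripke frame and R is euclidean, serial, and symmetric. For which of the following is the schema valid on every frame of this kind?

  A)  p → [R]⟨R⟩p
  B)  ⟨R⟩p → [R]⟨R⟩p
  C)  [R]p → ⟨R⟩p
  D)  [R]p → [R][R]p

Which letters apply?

A, B, C, D

Serial, symmetric and euclidean together give transitive (from symmetry + euclidean) and then reflexive; the relation is an equivalence.
(A) p → [R]⟨R⟩p is axiom B, which corresponds to symmetry. Every such R is symmetric — valid.
(B) ⟨R⟩p → [R]⟨R⟩p is axiom 5; it is valid on a frame exactly when R is euclidean. Every such R is euclidean, so valid.
(C) [R]p → ⟨R⟩p is axiom D, which corresponds to seriality. Every such R is serial — valid.
(D) [R]p → [R][R]p is axiom 4; it is valid on a frame exactly when R is transitive. Every such R is transitive, so valid.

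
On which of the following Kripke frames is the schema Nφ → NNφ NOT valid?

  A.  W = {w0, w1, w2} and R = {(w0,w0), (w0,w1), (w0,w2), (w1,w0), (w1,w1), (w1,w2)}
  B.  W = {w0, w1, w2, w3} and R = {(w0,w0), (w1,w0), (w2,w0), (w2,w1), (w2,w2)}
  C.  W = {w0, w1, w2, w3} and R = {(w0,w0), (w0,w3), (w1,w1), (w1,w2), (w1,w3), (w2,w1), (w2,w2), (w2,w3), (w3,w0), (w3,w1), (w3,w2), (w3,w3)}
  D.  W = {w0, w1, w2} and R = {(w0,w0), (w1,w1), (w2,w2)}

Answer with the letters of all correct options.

The schema Nφ → NNφ is axiom 4; it is valid on a frame iff R is transitive.
(A) R is transitive (R is closed under composition), so the schema is valid here.
(B) R is transitive (R is closed under composition), so the schema is valid here.
(C) R is not transitive (w0 R w3 and w3 R w1 but not w0 R w1), so the schema fails here.
(D) R is transitive (R is closed under composition), so the schema is valid here.

C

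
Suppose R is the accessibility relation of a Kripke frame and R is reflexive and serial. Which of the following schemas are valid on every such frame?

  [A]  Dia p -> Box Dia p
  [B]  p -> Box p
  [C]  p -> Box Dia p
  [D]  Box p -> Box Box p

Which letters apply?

(A) axiom 5: valid iff R is euclidean. Such an R need not be euclidean — not valid.
(B) p -> Box p (equivalent to ◇p→p) corresponds to R being a subset of the identity. Such an R need not be a subset of the identity, so not valid.
(C) axiom B: valid iff R is symmetric. Such an R need not be symmetric — not valid.
(D) Box p -> Box Box p is axiom 4, which corresponds to transitivity. Such an R need not be transitive — not valid.

none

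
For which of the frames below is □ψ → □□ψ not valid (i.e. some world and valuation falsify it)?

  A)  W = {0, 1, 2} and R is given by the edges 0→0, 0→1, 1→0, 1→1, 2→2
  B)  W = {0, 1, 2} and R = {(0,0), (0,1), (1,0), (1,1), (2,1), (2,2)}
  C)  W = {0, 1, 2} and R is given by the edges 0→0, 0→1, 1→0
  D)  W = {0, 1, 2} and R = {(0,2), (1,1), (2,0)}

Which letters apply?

B, C, D

The schema □ψ → □□ψ is axiom 4; it is valid on a frame iff R is transitive.
(A) R is transitive (R is closed under composition), so the schema is valid here.
(B) R is not transitive (2 R 1 and 1 R 0 but not 2 R 0), so the schema fails here.
(C) R is not transitive (1 R 0 and 0 R 1 but not 1 R 1), so the schema fails here.
(D) R is not transitive (0 R 2 and 2 R 0 but not 0 R 0), so the schema fails here.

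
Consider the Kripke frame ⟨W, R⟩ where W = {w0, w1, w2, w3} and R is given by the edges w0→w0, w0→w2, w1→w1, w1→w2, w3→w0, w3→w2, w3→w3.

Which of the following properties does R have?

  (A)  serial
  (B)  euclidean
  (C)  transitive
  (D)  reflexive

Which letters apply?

(A) not serial: w2 has no R-successor.
(B) not euclidean: w0 R w2 and w0 R w0 but not w2 R w0.
(C) transitive: R is closed under composition.
(D) not reflexive: not w2 R w2.

C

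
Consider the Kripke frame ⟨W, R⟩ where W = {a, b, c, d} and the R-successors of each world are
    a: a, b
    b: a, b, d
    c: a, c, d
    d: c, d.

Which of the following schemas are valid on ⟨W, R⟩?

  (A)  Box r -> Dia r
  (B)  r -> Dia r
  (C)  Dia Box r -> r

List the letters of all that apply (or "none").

R is reflexive: each world relates to itself.
R is not symmetric: b R d but not d R b.
R is serial: every world has an R-successor.
(A) Box r -> Dia r is axiom D, which corresponds to seriality. R is serial — valid.
(B) r -> Dia r is the dual of axiom T; it is valid on a frame exactly when R is reflexive. R is reflexive, so valid.
(C) Dia Box r -> r (the dual of axiom B) characterises the symmetric frames. R is not symmetric — not valid.

A, B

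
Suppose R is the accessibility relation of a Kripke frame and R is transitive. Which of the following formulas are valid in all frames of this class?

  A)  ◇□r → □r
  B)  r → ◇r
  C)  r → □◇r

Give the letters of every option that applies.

none

(A) ◇□r → □r is the dual of axiom 5, which corresponds to the euclidean property. Such an R need not be euclidean — not valid.
(B) the dual of axiom T: valid iff R is reflexive. Such an R need not be reflexive — not valid.
(C) axiom B: valid iff R is symmetric. Such an R need not be symmetric — not valid.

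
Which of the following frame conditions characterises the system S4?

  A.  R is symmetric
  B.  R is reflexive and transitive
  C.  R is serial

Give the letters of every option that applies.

B

(A) this class determines KB, not S4.
(B) S4 is sound and complete for exactly this class.
(C) this class determines D, not S4.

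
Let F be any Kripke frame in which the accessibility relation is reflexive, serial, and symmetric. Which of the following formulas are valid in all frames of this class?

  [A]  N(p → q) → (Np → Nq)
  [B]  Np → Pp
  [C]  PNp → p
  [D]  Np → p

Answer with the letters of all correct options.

A, B, C, D

(A) this is just K, valid on every normal frame.
(B) axiom D: valid iff R is serial. Every such R is serial — valid.
(C) PNp → p is the dual of axiom B; it is valid on a frame exactly when R is symmetric. Every such R is symmetric, so valid.
(D) Np → p is axiom T, which corresponds to reflexivity. Every such R is reflexive — valid.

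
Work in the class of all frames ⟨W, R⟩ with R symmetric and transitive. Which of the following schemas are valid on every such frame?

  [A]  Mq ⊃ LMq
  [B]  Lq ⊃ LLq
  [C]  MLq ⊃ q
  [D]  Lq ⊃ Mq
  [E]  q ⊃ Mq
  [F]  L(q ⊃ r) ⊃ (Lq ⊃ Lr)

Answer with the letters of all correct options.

A symmetric transitive relation is euclidean (uRv and uRw give vRu by symmetry, then vRw by transitivity).
(A) Mq ⊃ LMq is axiom 5; it is valid on a frame exactly when R is euclidean. Every such R is euclidean, so valid.
(B) Lq ⊃ LLq is axiom 4, which corresponds to transitivity. Every such R is transitive — valid.
(C) MLq ⊃ q is the dual of axiom B, which corresponds to symmetry. Every such R is symmetric — valid.
(D) Lq ⊃ Mq is axiom D; it is valid on a frame exactly when R is serial. Such an R need not be serial, so not valid.
(E) the dual of axiom T: valid iff R is reflexive. Such an R need not be reflexive — not valid.
(F) this is just K, valid on every normal frame.

A, B, C, F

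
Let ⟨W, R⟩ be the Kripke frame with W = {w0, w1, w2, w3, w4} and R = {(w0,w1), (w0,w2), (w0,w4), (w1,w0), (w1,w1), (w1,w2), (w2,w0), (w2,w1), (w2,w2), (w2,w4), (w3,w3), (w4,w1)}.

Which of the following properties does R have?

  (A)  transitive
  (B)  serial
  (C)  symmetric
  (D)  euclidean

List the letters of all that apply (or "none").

(A) not transitive: w0 R w1 and w1 R w0 but not w0 R w0.
(B) serial: every world has an R-successor.
(C) not symmetric: w0 R w4 but not w4 R w0.
(D) not euclidean: w0 R w1 and w0 R w4 but not w1 R w4.

B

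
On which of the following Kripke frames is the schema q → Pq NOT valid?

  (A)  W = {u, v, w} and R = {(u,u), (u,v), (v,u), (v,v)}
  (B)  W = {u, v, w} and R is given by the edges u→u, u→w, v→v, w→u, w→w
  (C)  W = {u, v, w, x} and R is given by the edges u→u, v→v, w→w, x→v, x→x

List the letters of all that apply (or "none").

The schema q → Pq is the dual of axiom T; it is valid on a frame iff R is reflexive.
(A) R is not reflexive (not w R w), so the schema fails here.
(B) R is reflexive (each world relates to itself), so the schema is valid here.
(C) R is reflexive (each world relates to itself), so the schema is valid here.

A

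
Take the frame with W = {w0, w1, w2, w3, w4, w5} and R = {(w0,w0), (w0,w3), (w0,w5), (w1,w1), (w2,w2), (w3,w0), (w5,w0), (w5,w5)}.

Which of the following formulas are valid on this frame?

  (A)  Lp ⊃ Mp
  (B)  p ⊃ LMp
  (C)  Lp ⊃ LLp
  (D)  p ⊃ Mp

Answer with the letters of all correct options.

B

R is not reflexive: not w3 R w3.
R is symmetric: every R-edge is matched by its reverse.
R is not transitive: w3 R w0 and w0 R w3 but not w3 R w3.
R is not serial: w4 has no R-successor.
(A) Lp ⊃ Mp (axiom D) characterises the serial frames. R is not serial — not valid.
(B) p ⊃ LMp is axiom B, which corresponds to symmetry. R is symmetric — valid.
(C) Lp ⊃ LLp (axiom 4) characterises the transitive frames. R is not transitive — not valid.
(D) the dual of axiom T: valid iff R is reflexive. R is not reflexive — not valid.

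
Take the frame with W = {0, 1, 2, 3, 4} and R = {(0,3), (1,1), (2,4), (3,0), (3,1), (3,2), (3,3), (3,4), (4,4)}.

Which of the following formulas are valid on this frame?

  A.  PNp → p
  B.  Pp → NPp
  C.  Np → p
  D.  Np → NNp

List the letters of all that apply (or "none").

none

R is not reflexive: not 0 R 0.
R is not symmetric: 2 R 4 but not 4 R 2.
R is not transitive: 0 R 3 and 3 R 0 but not 0 R 0.
R is not euclidean: 3 R 0 and 3 R 1 but not 0 R 1.
(A) PNp → p is the dual of axiom B, which corresponds to symmetry. R is not symmetric — not valid.
(B) axiom 5: valid iff R is euclidean. R is not euclidean — not valid.
(C) Np → p is axiom T, which corresponds to reflexivity. R is not reflexive — not valid.
(D) Np → NNp (axiom 4) characterises the transitive frames. R is not transitive — not valid.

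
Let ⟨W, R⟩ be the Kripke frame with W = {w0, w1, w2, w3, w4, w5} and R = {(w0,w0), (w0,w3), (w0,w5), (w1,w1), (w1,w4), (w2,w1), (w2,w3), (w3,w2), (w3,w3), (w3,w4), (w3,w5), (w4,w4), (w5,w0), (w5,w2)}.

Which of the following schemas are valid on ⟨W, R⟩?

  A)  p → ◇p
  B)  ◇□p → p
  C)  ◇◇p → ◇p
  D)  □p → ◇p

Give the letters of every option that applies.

R is not reflexive: not w2 R w2.
R is not symmetric: w0 R w3 but not w3 R w0.
R is not transitive: w0 R w3 and w3 R w2 but not w0 R w2.
R is serial: every world has an R-successor.
(A) p → ◇p is the dual of axiom T; it is valid on a frame exactly when R is reflexive. R is not reflexive, so not valid.
(B) the dual of axiom B: valid iff R is symmetric. R is not symmetric — not valid.
(C) ◇◇p → ◇p (the dual of axiom 4) characterises the transitive frames. R is not transitive — not valid.
(D) axiom D: valid iff R is serial. R is serial — valid.

D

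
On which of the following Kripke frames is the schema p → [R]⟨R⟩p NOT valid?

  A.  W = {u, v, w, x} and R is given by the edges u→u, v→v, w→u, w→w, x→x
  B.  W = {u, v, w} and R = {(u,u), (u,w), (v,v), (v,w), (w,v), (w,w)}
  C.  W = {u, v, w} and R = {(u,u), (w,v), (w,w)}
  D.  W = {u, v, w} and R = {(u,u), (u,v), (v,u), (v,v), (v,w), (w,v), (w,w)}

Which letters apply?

A, B, C

The schema p → [R]⟨R⟩p is axiom B; it is valid on a frame iff R is symmetric.
(A) R is not symmetric (w R u but not u R w), so the schema fails here.
(B) R is not symmetric (u R w but not w R u), so the schema fails here.
(C) R is not symmetric (w R v but not v R w), so the schema fails here.
(D) R is symmetric (every R-edge is matched by its reverse), so the schema is valid here.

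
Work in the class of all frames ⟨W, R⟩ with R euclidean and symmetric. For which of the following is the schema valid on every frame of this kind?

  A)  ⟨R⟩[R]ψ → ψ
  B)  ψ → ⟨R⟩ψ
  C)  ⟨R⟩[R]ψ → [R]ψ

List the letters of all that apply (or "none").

A, C

A symmetric euclidean relation is transitive (uRv and vRw give vRu by symmetry, then uRw by the euclidean condition, applied at v).
(A) ⟨R⟩[R]ψ → ψ is the dual of axiom B, which corresponds to symmetry. Every such R is symmetric — valid.
(B) ψ → ⟨R⟩ψ is the dual of axiom T; it is valid on a frame exactly when R is reflexive. Such an R need not be reflexive, so not valid.
(C) ⟨R⟩[R]ψ → [R]ψ is the dual of axiom 5, which corresponds to the euclidean property. Every such R is euclidean — valid.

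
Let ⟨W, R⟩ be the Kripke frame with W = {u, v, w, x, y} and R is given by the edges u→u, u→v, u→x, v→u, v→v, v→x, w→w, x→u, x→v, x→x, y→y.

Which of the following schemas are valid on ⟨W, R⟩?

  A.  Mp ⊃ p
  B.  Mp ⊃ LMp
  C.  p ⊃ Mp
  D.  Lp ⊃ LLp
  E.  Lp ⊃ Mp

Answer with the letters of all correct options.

B, C, D, E

R is reflexive: each world relates to itself.
R is transitive: R is closed under composition.
R is euclidean: any two R-successors of the same world are R-related.
R is serial: every world has an R-successor.
R is not a subset of the identity: u R v with u ≠ v.
(A) Mp ⊃ p (the converse of T) corresponds to R being a subset of the identity. Here R ⊄ identity, so not valid.
(B) Mp ⊃ LMp (axiom 5) characterises the euclidean frames. R is euclidean — valid.
(C) p ⊃ Mp is the dual of axiom T, which corresponds to reflexivity. R is reflexive — valid.
(D) Lp ⊃ LLp is axiom 4, which corresponds to transitivity. R is transitive — valid.
(E) Lp ⊃ Mp (axiom D) characterises the serial frames. R is serial — valid.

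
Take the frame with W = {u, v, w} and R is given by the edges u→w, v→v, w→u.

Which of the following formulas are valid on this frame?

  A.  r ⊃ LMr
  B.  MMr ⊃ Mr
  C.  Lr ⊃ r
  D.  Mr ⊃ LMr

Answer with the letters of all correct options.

R is not reflexive: not u R u.
R is symmetric: every R-edge is matched by its reverse.
R is not transitive: u R w and w R u but not u R u.
R is not euclidean: u R w and u R w but not w R w.
(A) axiom B: valid iff R is symmetric. R is symmetric — valid.
(B) MMr ⊃ Mr is the dual of axiom 4; it is valid on a frame exactly when R is transitive. R is not transitive, so not valid.
(C) Lr ⊃ r is axiom T, which corresponds to reflexivity. R is not reflexive — not valid.
(D) Mr ⊃ LMr (axiom 5) characterises the euclidean frames. R is not euclidean — not valid.

A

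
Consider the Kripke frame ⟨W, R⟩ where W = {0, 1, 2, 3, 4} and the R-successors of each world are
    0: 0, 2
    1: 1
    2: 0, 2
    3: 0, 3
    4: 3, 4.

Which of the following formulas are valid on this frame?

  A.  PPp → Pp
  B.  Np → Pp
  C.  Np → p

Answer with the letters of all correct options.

R is reflexive: each world relates to itself.
R is not transitive: 3 R 0 and 0 R 2 but not 3 R 2.
R is serial: every world has an R-successor.
(A) PPp → Pp is the dual of axiom 4, which corresponds to transitivity. R is not transitive — not valid.
(B) Np → Pp (axiom D) characterises the serial frames. R is serial — valid.
(C) axiom T: valid iff R is reflexive. R is reflexive — valid.

B, C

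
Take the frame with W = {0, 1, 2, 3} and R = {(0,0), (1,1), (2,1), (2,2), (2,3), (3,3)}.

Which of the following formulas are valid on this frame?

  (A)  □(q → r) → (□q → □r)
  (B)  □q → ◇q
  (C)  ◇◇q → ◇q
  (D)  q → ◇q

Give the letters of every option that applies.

A, B, C, D

R is reflexive: each world relates to itself.
R is transitive: R is closed under composition.
R is serial: every world has an R-successor.
(A) this is just K, valid on every normal frame.
(B) axiom D: valid iff R is serial. R is serial — valid.
(C) ◇◇q → ◇q is the dual of axiom 4; it is valid on a frame exactly when R is transitive. R is transitive, so valid.
(D) q → ◇q (the dual of axiom T) characterises the reflexive frames. R is reflexive — valid.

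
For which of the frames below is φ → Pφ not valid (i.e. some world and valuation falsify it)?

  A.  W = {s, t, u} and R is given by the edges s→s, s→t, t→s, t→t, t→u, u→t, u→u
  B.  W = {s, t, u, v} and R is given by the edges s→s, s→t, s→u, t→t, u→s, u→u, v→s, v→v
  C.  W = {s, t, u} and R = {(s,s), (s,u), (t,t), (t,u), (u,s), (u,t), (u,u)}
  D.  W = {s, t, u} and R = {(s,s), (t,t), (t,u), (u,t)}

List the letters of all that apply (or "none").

D

The schema φ → Pφ is the dual of axiom T; it is valid on a frame iff R is reflexive.
(A) R is reflexive (each world relates to itself), so the schema is valid here.
(B) R is reflexive (each world relates to itself), so the schema is valid here.
(C) R is reflexive (each world relates to itself), so the schema is valid here.
(D) R is not reflexive (not u R u), so the schema fails here.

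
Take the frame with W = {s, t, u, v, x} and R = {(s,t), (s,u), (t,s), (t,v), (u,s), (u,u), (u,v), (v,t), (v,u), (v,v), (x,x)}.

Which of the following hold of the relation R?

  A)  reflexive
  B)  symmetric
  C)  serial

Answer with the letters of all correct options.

B, C

(A) not reflexive: not s R s.
(B) symmetric: every R-edge is matched by its reverse.
(C) serial: every world has an R-successor.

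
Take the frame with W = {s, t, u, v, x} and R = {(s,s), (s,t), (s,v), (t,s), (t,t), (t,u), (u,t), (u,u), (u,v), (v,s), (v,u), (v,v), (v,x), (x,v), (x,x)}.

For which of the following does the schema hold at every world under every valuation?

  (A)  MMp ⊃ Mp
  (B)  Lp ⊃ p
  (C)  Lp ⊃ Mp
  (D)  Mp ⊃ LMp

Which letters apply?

B, C

R is reflexive: each world relates to itself.
R is not transitive: s R t and t R u but not s R u.
R is not euclidean: s R t and s R v but not t R v.
R is serial: every world has an R-successor.
(A) the dual of axiom 4: valid iff R is transitive. R is not transitive — not valid.
(B) Lp ⊃ p (axiom T) characterises the reflexive frames. R is reflexive — valid.
(C) Lp ⊃ Mp (axiom D) characterises the serial frames. R is serial — valid.
(D) Mp ⊃ LMp is axiom 5, which corresponds to the euclidean property. R is not euclidean — not valid.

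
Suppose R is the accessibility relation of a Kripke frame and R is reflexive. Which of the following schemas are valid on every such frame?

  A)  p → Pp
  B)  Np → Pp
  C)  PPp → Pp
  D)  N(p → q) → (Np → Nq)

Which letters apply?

A, B, D

A reflexive relation is serial.
(A) p → Pp (the dual of axiom T) characterises the reflexive frames. Every such R is reflexive — valid.
(B) Np → Pp (axiom D) characterises the serial frames. Every such R is serial — valid.
(C) PPp → Pp is the dual of axiom 4, which corresponds to transitivity. Such an R need not be transitive — not valid.
(D) N(p → q) → (Np → Nq) is the K axiom; it holds on all frames — valid.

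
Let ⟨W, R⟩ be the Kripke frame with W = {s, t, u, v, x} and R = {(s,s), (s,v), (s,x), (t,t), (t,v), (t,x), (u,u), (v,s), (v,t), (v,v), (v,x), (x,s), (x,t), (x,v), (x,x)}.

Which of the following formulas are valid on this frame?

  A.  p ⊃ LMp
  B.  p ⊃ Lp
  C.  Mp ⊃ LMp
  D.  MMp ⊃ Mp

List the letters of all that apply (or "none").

R is symmetric: every R-edge is matched by its reverse.
R is not transitive: s R v and v R t but not s R t.
R is not euclidean: v R s and v R t but not s R t.
R is not a subset of the identity: s R v with s ≠ v.
(A) p ⊃ LMp is axiom B, which corresponds to symmetry. R is symmetric — valid.
(B) p ⊃ Lp (equivalent to ◇p→p) corresponds to R being a subset of the identity. Here R ⊄ identity, so not valid.
(C) axiom 5: valid iff R is euclidean. R is not euclidean — not valid.
(D) MMp ⊃ Mp (the dual of axiom 4) characterises the transitive frames. R is not transitive — not valid.

A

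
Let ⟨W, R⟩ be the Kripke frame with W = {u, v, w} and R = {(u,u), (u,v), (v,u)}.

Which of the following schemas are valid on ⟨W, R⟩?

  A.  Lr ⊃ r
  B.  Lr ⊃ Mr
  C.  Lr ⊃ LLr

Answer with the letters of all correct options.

none

R is not reflexive: not v R v.
R is not transitive: v R u and u R v but not v R v.
R is not serial: w has no R-successor.
(A) axiom T: valid iff R is reflexive. R is not reflexive — not valid.
(B) Lr ⊃ Mr is axiom D; it is valid on a frame exactly when R is serial. R is not serial, so not valid.
(C) axiom 4: valid iff R is transitive. R is not transitive — not valid.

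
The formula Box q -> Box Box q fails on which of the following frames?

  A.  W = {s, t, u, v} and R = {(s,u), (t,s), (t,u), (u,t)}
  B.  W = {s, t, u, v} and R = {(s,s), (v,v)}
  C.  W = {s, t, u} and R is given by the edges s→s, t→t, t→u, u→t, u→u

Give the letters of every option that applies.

The schema Box q -> Box Box q is axiom 4; it is valid on a frame iff R is transitive.
(A) R is not transitive (s R u and u R t but not s R t), so the schema fails here.
(B) R is transitive (R is closed under composition), so the schema is valid here.
(C) R is transitive (R is closed under composition), so the schema is valid here.

A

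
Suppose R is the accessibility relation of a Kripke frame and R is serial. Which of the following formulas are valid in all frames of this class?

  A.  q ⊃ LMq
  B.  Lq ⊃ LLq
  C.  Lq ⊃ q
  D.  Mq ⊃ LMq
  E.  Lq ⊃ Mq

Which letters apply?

(A) q ⊃ LMq is axiom B, which corresponds to symmetry. Such an R need not be symmetric — not valid.
(B) Lq ⊃ LLq is axiom 4; it is valid on a frame exactly when R is transitive. Such an R need not be transitive, so not valid.
(C) axiom T: valid iff R is reflexive. Such an R need not be reflexive — not valid.
(D) Mq ⊃ LMq (axiom 5) characterises the euclidean frames. Such an R need not be euclidean — not valid.
(E) Lq ⊃ Mq (axiom D) characterises the serial frames. Every such R is serial — valid.

E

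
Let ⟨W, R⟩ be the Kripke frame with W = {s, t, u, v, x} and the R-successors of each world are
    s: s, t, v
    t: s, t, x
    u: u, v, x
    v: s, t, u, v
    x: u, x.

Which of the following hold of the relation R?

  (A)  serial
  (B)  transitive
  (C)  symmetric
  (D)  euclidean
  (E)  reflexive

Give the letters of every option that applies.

A, E

(A) serial: every world has an R-successor.
(B) not transitive: s R t and t R x but not s R x.
(C) not symmetric: t R x but not x R t.
(D) not euclidean: s R t and s R v but not t R v.
(E) reflexive: each world relates to itself.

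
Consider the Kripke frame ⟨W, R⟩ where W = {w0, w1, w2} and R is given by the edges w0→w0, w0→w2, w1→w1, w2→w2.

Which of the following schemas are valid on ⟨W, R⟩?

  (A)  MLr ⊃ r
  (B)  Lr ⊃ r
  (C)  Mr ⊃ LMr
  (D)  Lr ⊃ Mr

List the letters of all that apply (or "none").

B, D

R is reflexive: each world relates to itself.
R is not symmetric: w0 R w2 but not w2 R w0.
R is not euclidean: w0 R w2 and w0 R w0 but not w2 R w0.
R is serial: every world has an R-successor.
(A) the dual of axiom B: valid iff R is symmetric. R is not symmetric — not valid.
(B) Lr ⊃ r (axiom T) characterises the reflexive frames. R is reflexive — valid.
(C) Mr ⊃ LMr is axiom 5; it is valid on a frame exactly when R is euclidean. R is not euclidean, so not valid.
(D) Lr ⊃ Mr (axiom D) characterises the serial frames. R is serial — valid.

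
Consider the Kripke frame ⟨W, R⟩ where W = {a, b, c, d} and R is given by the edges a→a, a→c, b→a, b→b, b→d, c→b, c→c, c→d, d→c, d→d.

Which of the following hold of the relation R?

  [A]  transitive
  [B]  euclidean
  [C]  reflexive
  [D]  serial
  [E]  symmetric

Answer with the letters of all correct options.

C, D

(A) not transitive: a R c and c R b but not a R b.
(B) not euclidean: a R c and a R a but not c R a.
(C) reflexive: each world relates to itself.
(D) serial: every world has an R-successor.
(E) not symmetric: a R c but not c R a.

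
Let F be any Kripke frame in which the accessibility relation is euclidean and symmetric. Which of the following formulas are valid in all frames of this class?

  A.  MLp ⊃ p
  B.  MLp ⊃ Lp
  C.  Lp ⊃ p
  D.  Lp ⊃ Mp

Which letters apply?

A, B

A symmetric euclidean relation is transitive (uRv and vRw give vRu by symmetry, then uRw by the euclidean condition, applied at v).
(A) MLp ⊃ p (the dual of axiom B) characterises the symmetric frames. Every such R is symmetric — valid.
(B) MLp ⊃ Lp is the dual of axiom 5, which corresponds to the euclidean property. Every such R is euclidean — valid.
(C) axiom T: valid iff R is reflexive. Such an R need not be reflexive — not valid.
(D) Lp ⊃ Mp (axiom D) characterises the serial frames. Such an R need not be serial — not valid.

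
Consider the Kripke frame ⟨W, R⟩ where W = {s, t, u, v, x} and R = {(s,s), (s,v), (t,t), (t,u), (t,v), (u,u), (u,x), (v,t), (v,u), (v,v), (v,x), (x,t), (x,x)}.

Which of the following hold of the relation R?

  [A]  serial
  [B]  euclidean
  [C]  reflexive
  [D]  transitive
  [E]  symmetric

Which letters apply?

(A) serial: every world has an R-successor.
(B) not euclidean: s R v and s R s but not v R s.
(C) reflexive: each world relates to itself.
(D) not transitive: s R v and v R t but not s R t.
(E) not symmetric: s R v but not v R s.

A, C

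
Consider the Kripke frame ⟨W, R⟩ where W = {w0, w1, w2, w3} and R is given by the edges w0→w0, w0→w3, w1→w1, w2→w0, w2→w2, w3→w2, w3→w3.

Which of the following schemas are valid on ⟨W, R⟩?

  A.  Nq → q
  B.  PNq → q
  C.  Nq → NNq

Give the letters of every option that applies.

R is reflexive: each world relates to itself.
R is not symmetric: w0 R w3 but not w3 R w0.
R is not transitive: w0 R w3 and w3 R w2 but not w0 R w2.
(A) Nq → q is axiom T; it is valid on a frame exactly when R is reflexive. R is reflexive, so valid.
(B) the dual of axiom B: valid iff R is symmetric. R is not symmetric — not valid.
(C) Nq → NNq is axiom 4, which corresponds to transitivity. R is not transitive — not valid.

A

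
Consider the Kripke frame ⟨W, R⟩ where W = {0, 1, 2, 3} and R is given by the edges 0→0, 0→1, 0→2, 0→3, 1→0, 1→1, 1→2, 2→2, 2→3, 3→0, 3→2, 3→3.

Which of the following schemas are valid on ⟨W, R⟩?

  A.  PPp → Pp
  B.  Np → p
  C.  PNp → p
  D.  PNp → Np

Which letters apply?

R is reflexive: each world relates to itself.
R is not symmetric: 0 R 2 but not 2 R 0.
R is not transitive: 1 R 0 and 0 R 3 but not 1 R 3.
R is not euclidean: 0 R 1 and 0 R 3 but not 1 R 3.
(A) the dual of axiom 4: valid iff R is transitive. R is not transitive — not valid.
(B) Np → p (axiom T) characterises the reflexive frames. R is reflexive — valid.
(C) PNp → p is the dual of axiom B; it is valid on a frame exactly when R is symmetric. R is not symmetric, so not valid.
(D) PNp → Np is the dual of axiom 5; it is valid on a frame exactly when R is euclidean. R is not euclidean, so not valid.

B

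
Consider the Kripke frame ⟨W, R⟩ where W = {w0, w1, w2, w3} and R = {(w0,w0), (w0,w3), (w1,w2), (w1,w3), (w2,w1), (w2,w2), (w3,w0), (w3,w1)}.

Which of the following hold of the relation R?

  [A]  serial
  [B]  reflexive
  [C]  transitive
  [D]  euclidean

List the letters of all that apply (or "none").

(A) serial: every world has an R-successor.
(B) not reflexive: not w1 R w1.
(C) not transitive: w0 R w3 and w3 R w1 but not w0 R w1.
(D) not euclidean: w1 R w2 and w1 R w3 but not w2 R w3.

A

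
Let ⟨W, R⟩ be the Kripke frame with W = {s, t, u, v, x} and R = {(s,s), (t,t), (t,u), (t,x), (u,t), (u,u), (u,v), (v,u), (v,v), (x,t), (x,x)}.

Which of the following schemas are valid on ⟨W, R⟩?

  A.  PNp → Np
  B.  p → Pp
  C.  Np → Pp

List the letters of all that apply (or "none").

R is reflexive: each world relates to itself.
R is not euclidean: t R u and t R x but not u R x.
R is serial: every world has an R-successor.
(A) the dual of axiom 5: valid iff R is euclidean. R is not euclidean — not valid.
(B) the dual of axiom T: valid iff R is reflexive. R is reflexive — valid.
(C) Np → Pp (axiom D) characterises the serial frames. R is serial — valid.

B, C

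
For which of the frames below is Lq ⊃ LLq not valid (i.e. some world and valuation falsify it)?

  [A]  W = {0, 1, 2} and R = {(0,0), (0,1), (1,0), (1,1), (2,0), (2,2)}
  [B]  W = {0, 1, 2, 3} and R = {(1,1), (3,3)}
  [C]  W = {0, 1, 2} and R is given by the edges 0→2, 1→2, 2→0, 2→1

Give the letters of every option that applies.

A, C

The schema Lq ⊃ LLq is axiom 4; it is valid on a frame iff R is transitive.
(A) R is not transitive (2 R 0 and 0 R 1 but not 2 R 1), so the schema fails here.
(B) R is transitive (R is closed under composition), so the schema is valid here.
(C) R is not transitive (0 R 2 and 2 R 0 but not 0 R 0), so the schema fails here.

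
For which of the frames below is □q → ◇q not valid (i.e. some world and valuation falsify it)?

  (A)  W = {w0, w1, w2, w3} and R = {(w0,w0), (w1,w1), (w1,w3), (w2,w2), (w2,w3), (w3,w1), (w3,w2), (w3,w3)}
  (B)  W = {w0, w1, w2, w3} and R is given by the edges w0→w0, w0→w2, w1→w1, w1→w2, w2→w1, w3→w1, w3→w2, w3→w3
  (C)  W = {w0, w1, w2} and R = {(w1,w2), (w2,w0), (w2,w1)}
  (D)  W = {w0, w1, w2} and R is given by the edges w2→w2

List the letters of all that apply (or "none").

C, D

The schema □q → ◇q is axiom D; it is valid on a frame iff R is serial.
(A) R is serial (every world has an R-successor), so the schema is valid here.
(B) R is serial (every world has an R-successor), so the schema is valid here.
(C) R is not serial (w0 has no R-successor), so the schema fails here.
(D) R is not serial (w0 has no R-successor), so the schema fails here.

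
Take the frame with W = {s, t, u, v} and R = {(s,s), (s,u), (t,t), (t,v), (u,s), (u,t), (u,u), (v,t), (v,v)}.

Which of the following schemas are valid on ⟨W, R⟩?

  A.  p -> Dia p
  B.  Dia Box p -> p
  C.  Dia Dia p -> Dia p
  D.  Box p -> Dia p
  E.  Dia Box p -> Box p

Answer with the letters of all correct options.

A, D

R is reflexive: each world relates to itself.
R is not symmetric: u R t but not t R u.
R is not transitive: s R u and u R t but not s R t.
R is not euclidean: u R s and u R t but not s R t.
R is serial: every world has an R-successor.
(A) p -> Dia p is the dual of axiom T; it is valid on a frame exactly when R is reflexive. R is reflexive, so valid.
(B) Dia Box p -> p (the dual of axiom B) characterises the symmetric frames. R is not symmetric — not valid.
(C) Dia Dia p -> Dia p (the dual of axiom 4) characterises the transitive frames. R is not transitive — not valid.
(D) Box p -> Dia p is axiom D, which corresponds to seriality. R is serial — valid.
(E) the dual of axiom 5: valid iff R is euclidean. R is not euclidean — not valid.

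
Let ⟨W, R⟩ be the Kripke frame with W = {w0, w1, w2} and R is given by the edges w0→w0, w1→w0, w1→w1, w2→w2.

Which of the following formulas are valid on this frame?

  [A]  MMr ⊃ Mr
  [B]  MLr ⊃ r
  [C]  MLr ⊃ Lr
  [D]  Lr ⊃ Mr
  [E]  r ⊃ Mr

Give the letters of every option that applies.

A, D, E

R is reflexive: each world relates to itself.
R is not symmetric: w1 R w0 but not w0 R w1.
R is transitive: R is closed under composition.
R is not euclidean: w1 R w0 and w1 R w1 but not w0 R w1.
R is serial: every world has an R-successor.
(A) MMr ⊃ Mr is the dual of axiom 4, which corresponds to transitivity. R is transitive — valid.
(B) MLr ⊃ r is the dual of axiom B, which corresponds to symmetry. R is not symmetric — not valid.
(C) the dual of axiom 5: valid iff R is euclidean. R is not euclidean — not valid.
(D) Lr ⊃ Mr is axiom D; it is valid on a frame exactly when R is serial. R is serial, so valid.
(E) r ⊃ Mr is the dual of axiom T, which corresponds to reflexivity. R is reflexive — valid.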